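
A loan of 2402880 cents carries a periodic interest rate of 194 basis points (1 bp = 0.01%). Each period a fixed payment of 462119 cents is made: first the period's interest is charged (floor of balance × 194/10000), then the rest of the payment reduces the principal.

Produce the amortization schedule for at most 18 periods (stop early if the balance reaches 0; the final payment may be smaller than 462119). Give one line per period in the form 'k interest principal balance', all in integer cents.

1 46615 415504 1987376
2 38555 423564 1563812
3 30337 431782 1132030
4 21961 440158 691872
5 13422 448697 243175
6 4717 243175 0

1. interest=⌊2402880·194/10000⌋=46615; principal=462119-46615=415504; balance=2402880-415504=1987376
2. interest=⌊1987376·194/10000⌋=38555; principal=462119-38555=423564; balance=1987376-423564=1563812
3. interest=⌊1563812·194/10000⌋=30337; principal=462119-30337=431782; balance=1563812-431782=1132030
4. interest=⌊1132030·194/10000⌋=21961; principal=462119-21961=440158; balance=1132030-440158=691872
5. interest=⌊691872·194/10000⌋=13422; principal=462119-13422=448697; balance=691872-448697=243175
6. interest=⌊243175·194/10000⌋=4717; principal=min(462119-4717,243175)=243175; balance=243175-243175=0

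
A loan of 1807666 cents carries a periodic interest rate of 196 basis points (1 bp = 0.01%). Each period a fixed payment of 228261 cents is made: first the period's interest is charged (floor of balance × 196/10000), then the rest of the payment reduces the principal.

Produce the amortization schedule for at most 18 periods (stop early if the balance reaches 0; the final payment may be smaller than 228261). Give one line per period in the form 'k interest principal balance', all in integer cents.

1 35430 192831 1614835
2 31650 196611 1418224
3 27797 200464 1217760
4 23868 204393 1013367
5 19861 208400 804967
6 15777 212484 592483
7 11612 216649 375834
8 7366 220895 154939
9 3036 154939 0

1. interest=⌊1807666·196/10000⌋=35430; principal=228261-35430=192831; balance=1807666-192831=1614835
2. interest=⌊1614835·196/10000⌋=31650; principal=228261-31650=196611; balance=1614835-196611=1418224
3. interest=⌊1418224·196/10000⌋=27797; principal=228261-27797=200464; balance=1418224-200464=1217760
4. interest=⌊1217760·196/10000⌋=23868; principal=228261-23868=204393; balance=1217760-204393=1013367
5. interest=⌊1013367·196/10000⌋=19861; principal=228261-19861=208400; balance=1013367-208400=804967
6. interest=⌊804967·196/10000⌋=15777; principal=228261-15777=212484; balance=804967-212484=592483
7. interest=⌊592483·196/10000⌋=11612; principal=228261-11612=216649; balance=592483-216649=375834
8. interest=⌊375834·196/10000⌋=7366; principal=228261-7366=220895; balance=375834-220895=154939
9. interest=⌊154939·196/10000⌋=3036; principal=min(228261-3036,154939)=154939; balance=154939-154939=0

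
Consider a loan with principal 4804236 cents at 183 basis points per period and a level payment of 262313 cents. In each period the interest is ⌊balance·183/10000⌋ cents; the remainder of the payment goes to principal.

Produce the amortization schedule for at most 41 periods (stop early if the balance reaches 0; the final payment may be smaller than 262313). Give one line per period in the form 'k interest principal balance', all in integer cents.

1. interest=⌊4804236·183/10000⌋=87917; principal=262313-87917=174396; balance=4804236-174396=4629840
2. interest=⌊4629840·183/10000⌋=84726; principal=262313-84726=177587; balance=4629840-177587=4452253
3. interest=⌊4452253·183/10000⌋=81476; principal=262313-81476=180837; balance=4452253-180837=4271416
4. interest=⌊4271416·183/10000⌋=78166; principal=262313-78166=184147; balance=4271416-184147=4087269
5. interest=⌊4087269·183/10000⌋=74797; principal=262313-74797=187516; balance=4087269-187516=3899753
6. interest=⌊3899753·183/10000⌋=71365; principal=262313-71365=190948; balance=3899753-190948=3708805
7. interest=⌊3708805·183/10000⌋=67871; principal=262313-67871=194442; balance=3708805-194442=3514363
8. interest=⌊3514363·183/10000⌋=64312; principal=262313-64312=198001; balance=3514363-198001=3316362
9. interest=⌊3316362·183/10000⌋=60689; principal=262313-60689=201624; balance=3316362-201624=3114738
10. interest=⌊3114738·183/10000⌋=56999; principal=262313-56999=205314; balance=3114738-205314=2909424
11. interest=⌊2909424·183/10000⌋=53242; principal=262313-53242=209071; balance=2909424-209071=2700353
12. interest=⌊2700353·183/10000⌋=49416; principal=262313-49416=212897; balance=2700353-212897=2487456
13. interest=⌊2487456·183/10000⌋=45520; principal=262313-45520=216793; balance=2487456-216793=2270663
14. interest=⌊2270663·183/10000⌋=41553; principal=262313-41553=220760; balance=2270663-220760=2049903
15. interest=⌊2049903·183/10000⌋=37513; principal=262313-37513=224800; balance=2049903-224800=1825103
16. interest=⌊1825103·183/10000⌋=33399; principal=262313-33399=228914; balance=1825103-228914=1596189
17. interest=⌊1596189·183/10000⌋=29210; principal=262313-29210=233103; balance=1596189-233103=1363086
18. interest=⌊1363086·183/10000⌋=24944; principal=262313-24944=237369; balance=1363086-237369=1125717
19. interest=⌊1125717·183/10000⌋=20600; principal=262313-20600=241713; balance=1125717-241713=884004
20. interest=⌊884004·183/10000⌋=16177; principal=262313-16177=246136; balance=884004-246136=637868
21. interest=⌊637868·183/10000⌋=11672; principal=262313-11672=250641; balance=637868-250641=387227
22. interest=⌊387227·183/10000⌋=7086; principal=262313-7086=255227; balance=387227-255227=132000
23. interest=⌊132000·183/10000⌋=2415; principal=min(262313-2415,132000)=132000; balance=132000-132000=0

1 87917 174396 4629840
2 84726 177587 4452253
3 81476 180837 4271416
4 78166 184147 4087269
5 74797 187516 3899753
6 71365 190948 3708805
7 67871 194442 3514363
8 64312 198001 3316362
9 60689 201624 3114738
10 56999 205314 2909424
11 53242 209071 2700353
12 49416 212897 2487456
13 45520 216793 2270663
14 41553 220760 2049903
15 37513 224800 1825103
16 33399 228914 1596189
17 29210 233103 1363086
18 24944 237369 1125717
19 20600 241713 884004
20 16177 246136 637868
21 11672 250641 387227
22 7086 255227 132000
23 2415 132000 0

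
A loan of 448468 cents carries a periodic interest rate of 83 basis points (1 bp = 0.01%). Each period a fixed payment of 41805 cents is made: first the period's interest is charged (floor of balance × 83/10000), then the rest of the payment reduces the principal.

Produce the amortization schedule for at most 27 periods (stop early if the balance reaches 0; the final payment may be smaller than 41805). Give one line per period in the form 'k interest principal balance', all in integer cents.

1. interest=⌊448468·83/10000⌋=3722; principal=41805-3722=38083; balance=448468-38083=410385
2. interest=⌊410385·83/10000⌋=3406; principal=41805-3406=38399; balance=410385-38399=371986
3. interest=⌊371986·83/10000⌋=3087; principal=41805-3087=38718; balance=371986-38718=333268
4. interest=⌊333268·83/10000⌋=2766; principal=41805-2766=39039; balance=333268-39039=294229
5. interest=⌊294229·83/10000⌋=2442; principal=41805-2442=39363; balance=294229-39363=254866
6. interest=⌊254866·83/10000⌋=2115; principal=41805-2115=39690; balance=254866-39690=215176
7. interest=⌊215176·83/10000⌋=1785; principal=41805-1785=40020; balance=215176-40020=175156
8. interest=⌊175156·83/10000⌋=1453; principal=41805-1453=40352; balance=175156-40352=134804
9. interest=⌊134804·83/10000⌋=1118; principal=41805-1118=40687; balance=134804-40687=94117
10. interest=⌊94117·83/10000⌋=781; principal=41805-781=41024; balance=94117-41024=53093
11. interest=⌊53093·83/10000⌋=440; principal=41805-440=41365; balance=53093-41365=11728
12. interest=⌊11728·83/10000⌋=97; principal=min(41805-97,11728)=11728; balance=11728-11728=0

1 3722 38083 410385
2 3406 38399 371986
3 3087 38718 333268
4 2766 39039 294229
5 2442 39363 254866
6 2115 39690 215176
7 1785 40020 175156
8 1453 40352 134804
9 1118 40687 94117
10 781 41024 53093
11 440 41365 11728
12 97 11728 0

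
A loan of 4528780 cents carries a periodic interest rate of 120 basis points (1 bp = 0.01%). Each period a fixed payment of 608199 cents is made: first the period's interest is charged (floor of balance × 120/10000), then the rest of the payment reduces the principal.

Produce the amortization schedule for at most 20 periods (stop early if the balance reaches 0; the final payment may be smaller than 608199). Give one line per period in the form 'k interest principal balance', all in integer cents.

1 54345 553854 3974926
2 47699 560500 3414426
3 40973 567226 2847200
4 34166 574033 2273167
5 27278 580921 1692246
6 20306 587893 1104353
7 13252 594947 509406
8 6112 509406 0

1. interest=⌊4528780·120/10000⌋=54345; principal=608199-54345=553854; balance=4528780-553854=3974926
2. interest=⌊3974926·120/10000⌋=47699; principal=608199-47699=560500; balance=3974926-560500=3414426
3. interest=⌊3414426·120/10000⌋=40973; principal=608199-40973=567226; balance=3414426-567226=2847200
4. interest=⌊2847200·120/10000⌋=34166; principal=608199-34166=574033; balance=2847200-574033=2273167
5. interest=⌊2273167·120/10000⌋=27278; principal=608199-27278=580921; balance=2273167-580921=1692246
6. interest=⌊1692246·120/10000⌋=20306; principal=608199-20306=587893; balance=1692246-587893=1104353
7. interest=⌊1104353·120/10000⌋=13252; principal=608199-13252=594947; balance=1104353-594947=509406
8. interest=⌊509406·120/10000⌋=6112; principal=min(608199-6112,509406)=509406; balance=509406-509406=0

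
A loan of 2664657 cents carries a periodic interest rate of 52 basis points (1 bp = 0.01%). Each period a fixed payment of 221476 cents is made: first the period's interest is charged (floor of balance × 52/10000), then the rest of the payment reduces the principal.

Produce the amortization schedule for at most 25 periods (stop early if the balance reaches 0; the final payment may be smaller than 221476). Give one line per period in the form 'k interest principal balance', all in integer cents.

1 13856 207620 2457037
2 12776 208700 2248337
3 11691 209785 2038552
4 10600 210876 1827676
5 9503 211973 1615703
6 8401 213075 1402628
7 7293 214183 1188445
8 6179 215297 973148
9 5060 216416 756732
10 3935 217541 539191
11 2803 218673 320518
12 1666 219810 100708
13 523 100708 0

1. interest=⌊2664657·52/10000⌋=13856; principal=221476-13856=207620; balance=2664657-207620=2457037
2. interest=⌊2457037·52/10000⌋=12776; principal=221476-12776=208700; balance=2457037-208700=2248337
3. interest=⌊2248337·52/10000⌋=11691; principal=221476-11691=209785; balance=2248337-209785=2038552
4. interest=⌊2038552·52/10000⌋=10600; principal=221476-10600=210876; balance=2038552-210876=1827676
5. interest=⌊1827676·52/10000⌋=9503; principal=221476-9503=211973; balance=1827676-211973=1615703
6. interest=⌊1615703·52/10000⌋=8401; principal=221476-8401=213075; balance=1615703-213075=1402628
7. interest=⌊1402628·52/10000⌋=7293; principal=221476-7293=214183; balance=1402628-214183=1188445
8. interest=⌊1188445·52/10000⌋=6179; principal=221476-6179=215297; balance=1188445-215297=973148
9. interest=⌊973148·52/10000⌋=5060; principal=221476-5060=216416; balance=973148-216416=756732
10. interest=⌊756732·52/10000⌋=3935; principal=221476-3935=217541; balance=756732-217541=539191
11. interest=⌊539191·52/10000⌋=2803; principal=221476-2803=218673; balance=539191-218673=320518
12. interest=⌊320518·52/10000⌋=1666; principal=221476-1666=219810; balance=320518-219810=100708
13. interest=⌊100708·52/10000⌋=523; principal=min(221476-523,100708)=100708; balance=100708-100708=0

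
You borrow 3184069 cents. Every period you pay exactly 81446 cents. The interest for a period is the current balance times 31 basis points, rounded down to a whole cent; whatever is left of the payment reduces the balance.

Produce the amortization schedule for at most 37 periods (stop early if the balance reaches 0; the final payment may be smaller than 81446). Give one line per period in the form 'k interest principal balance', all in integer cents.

1 9870 71576 3112493
2 9648 71798 3040695
3 9426 72020 2968675
4 9202 72244 2896431
5 8978 72468 2823963
6 8754 72692 2751271
7 8528 72918 2678353
8 8302 73144 2605209
9 8076 73370 2531839
10 7848 73598 2458241
11 7620 73826 2384415
12 7391 74055 2310360
13 7162 74284 2236076
14 6931 74515 2161561
15 6700 74746 2086815
16 6469 74977 2011838
17 6236 75210 1936628
18 6003 75443 1861185
19 5769 75677 1785508
20 5535 75911 1709597
21 5299 76147 1633450
22 5063 76383 1557067
23 4826 76620 1480447
24 4589 76857 1403590
25 4351 77095 1326495
26 4112 77334 1249161
27 3872 77574 1171587
28 3631 77815 1093772
29 3390 78056 1015716
30 3148 78298 937418
31 2905 78541 858877
32 2662 78784 780093
33 2418 79028 701065
34 2173 79273 621792
35 1927 79519 542273
36 1681 79765 462508
37 1433 80013 382495

1. interest=⌊3184069·31/10000⌋=9870; principal=81446-9870=71576; balance=3184069-71576=3112493
2. interest=⌊3112493·31/10000⌋=9648; principal=81446-9648=71798; balance=3112493-71798=3040695
3. interest=⌊3040695·31/10000⌋=9426; principal=81446-9426=72020; balance=3040695-72020=2968675
4. interest=⌊2968675·31/10000⌋=9202; principal=81446-9202=72244; balance=2968675-72244=2896431
5. interest=⌊2896431·31/10000⌋=8978; principal=81446-8978=72468; balance=2896431-72468=2823963
6. interest=⌊2823963·31/10000⌋=8754; principal=81446-8754=72692; balance=2823963-72692=2751271
7. interest=⌊2751271·31/10000⌋=8528; principal=81446-8528=72918; balance=2751271-72918=2678353
8. interest=⌊2678353·31/10000⌋=8302; principal=81446-8302=73144; balance=2678353-73144=2605209
9. interest=⌊2605209·31/10000⌋=8076; principal=81446-8076=73370; balance=2605209-73370=2531839
10. interest=⌊2531839·31/10000⌋=7848; principal=81446-7848=73598; balance=2531839-73598=2458241
11. interest=⌊2458241·31/10000⌋=7620; principal=81446-7620=73826; balance=2458241-73826=2384415
12. interest=⌊2384415·31/10000⌋=7391; principal=81446-7391=74055; balance=2384415-74055=2310360
13. interest=⌊2310360·31/10000⌋=7162; principal=81446-7162=74284; balance=2310360-74284=2236076
14. interest=⌊2236076·31/10000⌋=6931; principal=81446-6931=74515; balance=2236076-74515=2161561
15. interest=⌊2161561·31/10000⌋=6700; principal=81446-6700=74746; balance=2161561-74746=2086815
16. interest=⌊2086815·31/10000⌋=6469; principal=81446-6469=74977; balance=2086815-74977=2011838
17. interest=⌊2011838·31/10000⌋=6236; principal=81446-6236=75210; balance=2011838-75210=1936628
18. interest=⌊1936628·31/10000⌋=6003; principal=81446-6003=75443; balance=1936628-75443=1861185
19. interest=⌊1861185·31/10000⌋=5769; principal=81446-5769=75677; balance=1861185-75677=1785508
20. interest=⌊1785508·31/10000⌋=5535; principal=81446-5535=75911; balance=1785508-75911=1709597
21. interest=⌊1709597·31/10000⌋=5299; principal=81446-5299=76147; balance=1709597-76147=1633450
22. interest=⌊1633450·31/10000⌋=5063; principal=81446-5063=76383; balance=1633450-76383=1557067
23. interest=⌊1557067·31/10000⌋=4826; principal=81446-4826=76620; balance=1557067-76620=1480447
24. interest=⌊1480447·31/10000⌋=4589; principal=81446-4589=76857; balance=1480447-76857=1403590
25. interest=⌊1403590·31/10000⌋=4351; principal=81446-4351=77095; balance=1403590-77095=1326495
26. interest=⌊1326495·31/10000⌋=4112; principal=81446-4112=77334; balance=1326495-77334=1249161
27. interest=⌊1249161·31/10000⌋=3872; principal=81446-3872=77574; balance=1249161-77574=1171587
28. interest=⌊1171587·31/10000⌋=3631; principal=81446-3631=77815; balance=1171587-77815=1093772
29. interest=⌊1093772·31/10000⌋=3390; principal=81446-3390=78056; balance=1093772-78056=1015716
30. interest=⌊1015716·31/10000⌋=3148; principal=81446-3148=78298; balance=1015716-78298=937418
31. interest=⌊937418·31/10000⌋=2905; principal=81446-2905=78541; balance=937418-78541=858877
32. interest=⌊858877·31/10000⌋=2662; principal=81446-2662=78784; balance=858877-78784=780093
33. interest=⌊780093·31/10000⌋=2418; principal=81446-2418=79028; balance=780093-79028=701065
34. interest=⌊701065·31/10000⌋=2173; principal=81446-2173=79273; balance=701065-79273=621792
35. interest=⌊621792·31/10000⌋=1927; principal=81446-1927=79519; balance=621792-79519=542273
36. interest=⌊542273·31/10000⌋=1681; principal=81446-1681=79765; balance=542273-79765=462508
37. interest=⌊462508·31/10000⌋=1433; principal=81446-1433=80013; balance=462508-80013=382495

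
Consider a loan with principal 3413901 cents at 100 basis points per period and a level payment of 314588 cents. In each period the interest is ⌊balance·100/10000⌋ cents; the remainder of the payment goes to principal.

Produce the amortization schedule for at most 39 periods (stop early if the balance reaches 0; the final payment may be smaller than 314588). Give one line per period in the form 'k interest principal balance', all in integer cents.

1 34139 280449 3133452
2 31334 283254 2850198
3 28501 286087 2564111
4 25641 288947 2275164
5 22751 291837 1983327
6 19833 294755 1688572
7 16885 297703 1390869
8 13908 300680 1090189
9 10901 303687 786502
10 7865 306723 479779
11 4797 309791 169988
12 1699 169988 0

1. interest=⌊3413901·100/10000⌋=34139; principal=314588-34139=280449; balance=3413901-280449=3133452
2. interest=⌊3133452·100/10000⌋=31334; principal=314588-31334=283254; balance=3133452-283254=2850198
3. interest=⌊2850198·100/10000⌋=28501; principal=314588-28501=286087; balance=2850198-286087=2564111
4. interest=⌊2564111·100/10000⌋=25641; principal=314588-25641=288947; balance=2564111-288947=2275164
5. interest=⌊2275164·100/10000⌋=22751; principal=314588-22751=291837; balance=2275164-291837=1983327
6. interest=⌊1983327·100/10000⌋=19833; principal=314588-19833=294755; balance=1983327-294755=1688572
7. interest=⌊1688572·100/10000⌋=16885; principal=314588-16885=297703; balance=1688572-297703=1390869
8. interest=⌊1390869·100/10000⌋=13908; principal=314588-13908=300680; balance=1390869-300680=1090189
9. interest=⌊1090189·100/10000⌋=10901; principal=314588-10901=303687; balance=1090189-303687=786502
10. interest=⌊786502·100/10000⌋=7865; principal=314588-7865=306723; balance=786502-306723=479779
11. interest=⌊479779·100/10000⌋=4797; principal=314588-4797=309791; balance=479779-309791=169988
12. interest=⌊169988·100/10000⌋=1699; principal=min(314588-1699,169988)=169988; balance=169988-169988=0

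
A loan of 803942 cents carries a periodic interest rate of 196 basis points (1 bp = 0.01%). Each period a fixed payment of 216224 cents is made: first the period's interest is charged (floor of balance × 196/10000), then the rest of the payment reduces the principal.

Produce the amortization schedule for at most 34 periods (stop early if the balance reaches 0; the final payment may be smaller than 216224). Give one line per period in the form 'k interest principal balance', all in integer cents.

1. interest=⌊803942·196/10000⌋=15757; principal=216224-15757=200467; balance=803942-200467=603475
2. interest=⌊603475·196/10000⌋=11828; principal=216224-11828=204396; balance=603475-204396=399079
3. interest=⌊399079·196/10000⌋=7821; principal=216224-7821=208403; balance=399079-208403=190676
4. interest=⌊190676·196/10000⌋=3737; principal=min(216224-3737,190676)=190676; balance=190676-190676=0

1 15757 200467 603475
2 11828 204396 399079
3 7821 208403 190676
4 3737 190676 0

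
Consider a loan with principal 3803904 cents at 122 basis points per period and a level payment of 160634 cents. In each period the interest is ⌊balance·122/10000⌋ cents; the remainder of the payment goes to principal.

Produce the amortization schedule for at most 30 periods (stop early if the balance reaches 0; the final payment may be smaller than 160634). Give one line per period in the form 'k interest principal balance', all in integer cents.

1 46407 114227 3689677
2 45014 115620 3574057
3 43603 117031 3457026
4 42175 118459 3338567
5 40730 119904 3218663
6 39267 121367 3097296
7 37787 122847 2974449
8 36288 124346 2850103
9 34771 125863 2724240
10 33235 127399 2596841
11 31681 128953 2467888
12 30108 130526 2337362
13 28515 132119 2205243
14 26903 133731 2071512
15 25272 135362 1936150
16 23621 137013 1799137
17 21949 138685 1660452
18 20257 140377 1520075
19 18544 142090 1377985
20 16811 143823 1234162
21 15056 145578 1088584
22 13280 147354 941230
23 11483 149151 792079
24 9663 150971 641108
25 7821 152813 488295
26 5957 154677 333618
27 4070 156564 177054
28 2160 158474 18580
29 226 18580 0

1. interest=⌊3803904·122/10000⌋=46407; principal=160634-46407=114227; balance=3803904-114227=3689677
2. interest=⌊3689677·122/10000⌋=45014; principal=160634-45014=115620; balance=3689677-115620=3574057
3. interest=⌊3574057·122/10000⌋=43603; principal=160634-43603=117031; balance=3574057-117031=3457026
4. interest=⌊3457026·122/10000⌋=42175; principal=160634-42175=118459; balance=3457026-118459=3338567
5. interest=⌊3338567·122/10000⌋=40730; principal=160634-40730=119904; balance=3338567-119904=3218663
6. interest=⌊3218663·122/10000⌋=39267; principal=160634-39267=121367; balance=3218663-121367=3097296
7. interest=⌊3097296·122/10000⌋=37787; principal=160634-37787=122847; balance=3097296-122847=2974449
8. interest=⌊2974449·122/10000⌋=36288; principal=160634-36288=124346; balance=2974449-124346=2850103
9. interest=⌊2850103·122/10000⌋=34771; principal=160634-34771=125863; balance=2850103-125863=2724240
10. interest=⌊2724240·122/10000⌋=33235; principal=160634-33235=127399; balance=2724240-127399=2596841
11. interest=⌊2596841·122/10000⌋=31681; principal=160634-31681=128953; balance=2596841-128953=2467888
12. interest=⌊2467888·122/10000⌋=30108; principal=160634-30108=130526; balance=2467888-130526=2337362
13. interest=⌊2337362·122/10000⌋=28515; principal=160634-28515=132119; balance=2337362-132119=2205243
14. interest=⌊2205243·122/10000⌋=26903; principal=160634-26903=133731; balance=2205243-133731=2071512
15. interest=⌊2071512·122/10000⌋=25272; principal=160634-25272=135362; balance=2071512-135362=1936150
16. interest=⌊1936150·122/10000⌋=23621; principal=160634-23621=137013; balance=1936150-137013=1799137
17. interest=⌊1799137·122/10000⌋=21949; principal=160634-21949=138685; balance=1799137-138685=1660452
18. interest=⌊1660452·122/10000⌋=20257; principal=160634-20257=140377; balance=1660452-140377=1520075
19. interest=⌊1520075·122/10000⌋=18544; principal=160634-18544=142090; balance=1520075-142090=1377985
20. interest=⌊1377985·122/10000⌋=16811; principal=160634-16811=143823; balance=1377985-143823=1234162
21. interest=⌊1234162·122/10000⌋=15056; principal=160634-15056=145578; balance=1234162-145578=1088584
22. interest=⌊1088584·122/10000⌋=13280; principal=160634-13280=147354; balance=1088584-147354=941230
23. interest=⌊941230·122/10000⌋=11483; principal=160634-11483=149151; balance=941230-149151=792079
24. interest=⌊792079·122/10000⌋=9663; principal=160634-9663=150971; balance=792079-150971=641108
25. interest=⌊641108·122/10000⌋=7821; principal=160634-7821=152813; balance=641108-152813=488295
26. interest=⌊488295·122/10000⌋=5957; principal=160634-5957=154677; balance=488295-154677=333618
27. interest=⌊333618·122/10000⌋=4070; principal=160634-4070=156564; balance=333618-156564=177054
28. interest=⌊177054·122/10000⌋=2160; principal=160634-2160=158474; balance=177054-158474=18580
29. interest=⌊18580·122/10000⌋=226; principal=min(160634-226,18580)=18580; balance=18580-18580=0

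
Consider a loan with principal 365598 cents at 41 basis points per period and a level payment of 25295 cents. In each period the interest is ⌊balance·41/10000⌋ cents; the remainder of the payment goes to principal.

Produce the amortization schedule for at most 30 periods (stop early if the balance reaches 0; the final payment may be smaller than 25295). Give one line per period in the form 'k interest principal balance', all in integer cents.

1. interest=⌊365598·41/10000⌋=1498; principal=25295-1498=23797; balance=365598-23797=341801
2. interest=⌊341801·41/10000⌋=1401; principal=25295-1401=23894; balance=341801-23894=317907
3. interest=⌊317907·41/10000⌋=1303; principal=25295-1303=23992; balance=317907-23992=293915
4. interest=⌊293915·41/10000⌋=1205; principal=25295-1205=24090; balance=293915-24090=269825
5. interest=⌊269825·41/10000⌋=1106; principal=25295-1106=24189; balance=269825-24189=245636
6. interest=⌊245636·41/10000⌋=1007; principal=25295-1007=24288; balance=245636-24288=221348
7. interest=⌊221348·41/10000⌋=907; principal=25295-907=24388; balance=221348-24388=196960
8. interest=⌊196960·41/10000⌋=807; principal=25295-807=24488; balance=196960-24488=172472
9. interest=⌊172472·41/10000⌋=707; principal=25295-707=24588; balance=172472-24588=147884
10. interest=⌊147884·41/10000⌋=606; principal=25295-606=24689; balance=147884-24689=123195
11. interest=⌊123195·41/10000⌋=505; principal=25295-505=24790; balance=123195-24790=98405
12. interest=⌊98405·41/10000⌋=403; principal=25295-403=24892; balance=98405-24892=73513
13. interest=⌊73513·41/10000⌋=301; principal=25295-301=24994; balance=73513-24994=48519
14. interest=⌊48519·41/10000⌋=198; principal=25295-198=25097; balance=48519-25097=23422
15. interest=⌊23422·41/10000⌋=96; principal=min(25295-96,23422)=23422; balance=23422-23422=0

1 1498 23797 341801
2 1401 23894 317907
3 1303 23992 293915
4 1205 24090 269825
5 1106 24189 245636
6 1007 24288 221348
7 907 24388 196960
8 807 24488 172472
9 707 24588 147884
10 606 24689 123195
11 505 24790 98405
12 403 24892 73513
13 301 24994 48519
14 198 25097 23422
15 96 23422 0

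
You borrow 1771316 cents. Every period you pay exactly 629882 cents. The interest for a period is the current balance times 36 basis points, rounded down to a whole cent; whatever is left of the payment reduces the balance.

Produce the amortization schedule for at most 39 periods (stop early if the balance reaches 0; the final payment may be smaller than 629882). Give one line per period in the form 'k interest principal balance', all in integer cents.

1 6376 623506 1147810
2 4132 625750 522060
3 1879 522060 0

1. interest=⌊1771316·36/10000⌋=6376; principal=629882-6376=623506; balance=1771316-623506=1147810
2. interest=⌊1147810·36/10000⌋=4132; principal=629882-4132=625750; balance=1147810-625750=522060
3. interest=⌊522060·36/10000⌋=1879; principal=min(629882-1879,522060)=522060; balance=522060-522060=0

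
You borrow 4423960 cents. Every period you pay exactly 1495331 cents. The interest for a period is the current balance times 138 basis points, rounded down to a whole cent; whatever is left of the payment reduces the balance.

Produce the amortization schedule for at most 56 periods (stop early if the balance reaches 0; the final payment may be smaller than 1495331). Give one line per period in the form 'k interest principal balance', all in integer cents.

1 61050 1434281 2989679
2 41257 1454074 1535605
3 21191 1474140 61465
4 848 61465 0

1. interest=⌊4423960·138/10000⌋=61050; principal=1495331-61050=1434281; balance=4423960-1434281=2989679
2. interest=⌊2989679·138/10000⌋=41257; principal=1495331-41257=1454074; balance=2989679-1454074=1535605
3. interest=⌊1535605·138/10000⌋=21191; principal=1495331-21191=1474140; balance=1535605-1474140=61465
4. interest=⌊61465·138/10000⌋=848; principal=min(1495331-848,61465)=61465; balance=61465-61465=0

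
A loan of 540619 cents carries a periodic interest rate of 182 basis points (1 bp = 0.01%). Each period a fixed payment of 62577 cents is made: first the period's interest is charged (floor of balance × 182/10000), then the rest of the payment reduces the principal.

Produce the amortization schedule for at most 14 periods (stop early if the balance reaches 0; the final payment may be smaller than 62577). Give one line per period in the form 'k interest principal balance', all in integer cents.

1 9839 52738 487881
2 8879 53698 434183
3 7902 54675 379508
4 6907 55670 323838
5 5893 56684 267154
6 4862 57715 209439
7 3811 58766 150673
8 2742 59835 90838
9 1653 60924 29914
10 544 29914 0

1. interest=⌊540619·182/10000⌋=9839; principal=62577-9839=52738; balance=540619-52738=487881
2. interest=⌊487881·182/10000⌋=8879; principal=62577-8879=53698; balance=487881-53698=434183
3. interest=⌊434183·182/10000⌋=7902; principal=62577-7902=54675; balance=434183-54675=379508
4. interest=⌊379508·182/10000⌋=6907; principal=62577-6907=55670; balance=379508-55670=323838
5. interest=⌊323838·182/10000⌋=5893; principal=62577-5893=56684; balance=323838-56684=267154
6. interest=⌊267154·182/10000⌋=4862; principal=62577-4862=57715; balance=267154-57715=209439
7. interest=⌊209439·182/10000⌋=3811; principal=62577-3811=58766; balance=209439-58766=150673
8. interest=⌊150673·182/10000⌋=2742; principal=62577-2742=59835; balance=150673-59835=90838
9. interest=⌊90838·182/10000⌋=1653; principal=62577-1653=60924; balance=90838-60924=29914
10. interest=⌊29914·182/10000⌋=544; principal=min(62577-544,29914)=29914; balance=29914-29914=0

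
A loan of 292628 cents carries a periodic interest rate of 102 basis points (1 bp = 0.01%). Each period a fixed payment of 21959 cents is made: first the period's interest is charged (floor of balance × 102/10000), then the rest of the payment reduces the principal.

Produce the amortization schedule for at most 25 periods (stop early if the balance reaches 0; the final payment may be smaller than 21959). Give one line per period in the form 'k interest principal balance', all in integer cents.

1. interest=⌊292628·102/10000⌋=2984; principal=21959-2984=18975; balance=292628-18975=273653
2. interest=⌊273653·102/10000⌋=2791; principal=21959-2791=19168; balance=273653-19168=254485
3. interest=⌊254485·102/10000⌋=2595; principal=21959-2595=19364; balance=254485-19364=235121
4. interest=⌊235121·102/10000⌋=2398; principal=21959-2398=19561; balance=235121-19561=215560
5. interest=⌊215560·102/10000⌋=2198; principal=21959-2198=19761; balance=215560-19761=195799
6. interest=⌊195799·102/10000⌋=1997; principal=21959-1997=19962; balance=195799-19962=175837
7. interest=⌊175837·102/10000⌋=1793; principal=21959-1793=20166; balance=175837-20166=155671
8. interest=⌊155671·102/10000⌋=1587; principal=21959-1587=20372; balance=155671-20372=135299
9. interest=⌊135299·102/10000⌋=1380; principal=21959-1380=20579; balance=135299-20579=114720
10. interest=⌊114720·102/10000⌋=1170; principal=21959-1170=20789; balance=114720-20789=93931
11. interest=⌊93931·102/10000⌋=958; principal=21959-958=21001; balance=93931-21001=72930
12. interest=⌊72930·102/10000⌋=743; principal=21959-743=21216; balance=72930-21216=51714
13. interest=⌊51714·102/10000⌋=527; principal=21959-527=21432; balance=51714-21432=30282
14. interest=⌊30282·102/10000⌋=308; principal=21959-308=21651; balance=30282-21651=8631
15. interest=⌊8631·102/10000⌋=88; principal=min(21959-88,8631)=8631; balance=8631-8631=0

1 2984 18975 273653
2 2791 19168 254485
3 2595 19364 235121
4 2398 19561 215560
5 2198 19761 195799
6 1997 19962 175837
7 1793 20166 155671
8 1587 20372 135299
9 1380 20579 114720
10 1170 20789 93931
11 958 21001 72930
12 743 21216 51714
13 527 21432 30282
14 308 21651 8631
15 88 8631 0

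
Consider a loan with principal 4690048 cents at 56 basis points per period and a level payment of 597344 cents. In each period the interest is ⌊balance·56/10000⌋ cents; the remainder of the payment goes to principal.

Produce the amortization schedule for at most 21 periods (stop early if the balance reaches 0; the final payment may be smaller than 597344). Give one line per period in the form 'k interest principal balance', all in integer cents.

1 26264 571080 4118968
2 23066 574278 3544690
3 19850 577494 2967196
4 16616 580728 2386468
5 13364 583980 1802488
6 10093 587251 1215237
7 6805 590539 624698
8 3498 593846 30852
9 172 30852 0

1. interest=⌊4690048·56/10000⌋=26264; principal=597344-26264=571080; balance=4690048-571080=4118968
2. interest=⌊4118968·56/10000⌋=23066; principal=597344-23066=574278; balance=4118968-574278=3544690
3. interest=⌊3544690·56/10000⌋=19850; principal=597344-19850=577494; balance=3544690-577494=2967196
4. interest=⌊2967196·56/10000⌋=16616; principal=597344-16616=580728; balance=2967196-580728=2386468
5. interest=⌊2386468·56/10000⌋=13364; principal=597344-13364=583980; balance=2386468-583980=1802488
6. interest=⌊1802488·56/10000⌋=10093; principal=597344-10093=587251; balance=1802488-587251=1215237
7. interest=⌊1215237·56/10000⌋=6805; principal=597344-6805=590539; balance=1215237-590539=624698
8. interest=⌊624698·56/10000⌋=3498; principal=597344-3498=593846; balance=624698-593846=30852
9. interest=⌊30852·56/10000⌋=172; principal=min(597344-172,30852)=30852; balance=30852-30852=0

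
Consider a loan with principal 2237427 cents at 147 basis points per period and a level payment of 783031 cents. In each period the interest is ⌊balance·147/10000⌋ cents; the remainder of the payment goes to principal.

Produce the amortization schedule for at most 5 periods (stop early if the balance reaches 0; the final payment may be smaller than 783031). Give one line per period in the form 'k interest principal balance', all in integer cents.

1. interest=⌊2237427·147/10000⌋=32890; principal=783031-32890=750141; balance=2237427-750141=1487286
2. interest=⌊1487286·147/10000⌋=21863; principal=783031-21863=761168; balance=1487286-761168=726118
3. interest=⌊726118·147/10000⌋=10673; principal=min(783031-10673,726118)=726118; balance=726118-726118=0

1 32890 750141 1487286
2 21863 761168 726118
3 10673 726118 0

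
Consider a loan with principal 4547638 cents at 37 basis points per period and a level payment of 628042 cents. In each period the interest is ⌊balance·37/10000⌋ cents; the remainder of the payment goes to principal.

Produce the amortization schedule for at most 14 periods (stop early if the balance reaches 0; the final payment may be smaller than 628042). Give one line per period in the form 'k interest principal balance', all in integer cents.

1. interest=⌊4547638·37/10000⌋=16826; principal=628042-16826=611216; balance=4547638-611216=3936422
2. interest=⌊3936422·37/10000⌋=14564; principal=628042-14564=613478; balance=3936422-613478=3322944
3. interest=⌊3322944·37/10000⌋=12294; principal=628042-12294=615748; balance=3322944-615748=2707196
4. interest=⌊2707196·37/10000⌋=10016; principal=628042-10016=618026; balance=2707196-618026=2089170
5. interest=⌊2089170·37/10000⌋=7729; principal=628042-7729=620313; balance=2089170-620313=1468857
6. interest=⌊1468857·37/10000⌋=5434; principal=628042-5434=622608; balance=1468857-622608=846249
7. interest=⌊846249·37/10000⌋=3131; principal=628042-3131=624911; balance=846249-624911=221338
8. interest=⌊221338·37/10000⌋=818; principal=min(628042-818,221338)=221338; balance=221338-221338=0

1 16826 611216 3936422
2 14564 613478 3322944
3 12294 615748 2707196
4 10016 618026 2089170
5 7729 620313 1468857
6 5434 622608 846249
7 3131 624911 221338
8 818 221338 0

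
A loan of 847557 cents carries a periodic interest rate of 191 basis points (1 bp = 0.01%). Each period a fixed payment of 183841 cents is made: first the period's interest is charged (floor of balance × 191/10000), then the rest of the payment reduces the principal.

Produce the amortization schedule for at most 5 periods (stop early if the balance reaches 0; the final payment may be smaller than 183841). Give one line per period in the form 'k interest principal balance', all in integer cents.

1 16188 167653 679904
2 12986 170855 509049
3 9722 174119 334930
4 6397 177444 157486
5 3007 157486 0

1. interest=⌊847557·191/10000⌋=16188; principal=183841-16188=167653; balance=847557-167653=679904
2. interest=⌊679904·191/10000⌋=12986; principal=183841-12986=170855; balance=679904-170855=509049
3. interest=⌊509049·191/10000⌋=9722; principal=183841-9722=174119; balance=509049-174119=334930
4. interest=⌊334930·191/10000⌋=6397; principal=183841-6397=177444; balance=334930-177444=157486
5. interest=⌊157486·191/10000⌋=3007; principal=min(183841-3007,157486)=157486; balance=157486-157486=0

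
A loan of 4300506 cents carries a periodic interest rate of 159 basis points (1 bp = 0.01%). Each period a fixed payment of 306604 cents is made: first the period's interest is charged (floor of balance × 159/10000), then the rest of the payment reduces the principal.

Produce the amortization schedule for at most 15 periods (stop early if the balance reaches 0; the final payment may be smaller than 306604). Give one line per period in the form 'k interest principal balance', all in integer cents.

1 68378 238226 4062280
2 64590 242014 3820266
3 60742 245862 3574404
4 56833 249771 3324633
5 52861 253743 3070890
6 48827 257777 2813113
7 44728 261876 2551237
8 40564 266040 2285197
9 36334 270270 2014927
10 32037 274567 1740360
11 27671 278933 1461427
12 23236 283368 1178059
13 18731 287873 890186
14 14153 292451 597735
15 9503 297101 300634

1. interest=⌊4300506·159/10000⌋=68378; principal=306604-68378=238226; balance=4300506-238226=4062280
2. interest=⌊4062280·159/10000⌋=64590; principal=306604-64590=242014; balance=4062280-242014=3820266
3. interest=⌊3820266·159/10000⌋=60742; principal=306604-60742=245862; balance=3820266-245862=3574404
4. interest=⌊3574404·159/10000⌋=56833; principal=306604-56833=249771; balance=3574404-249771=3324633
5. interest=⌊3324633·159/10000⌋=52861; principal=306604-52861=253743; balance=3324633-253743=3070890
6. interest=⌊3070890·159/10000⌋=48827; principal=306604-48827=257777; balance=3070890-257777=2813113
7. interest=⌊2813113·159/10000⌋=44728; principal=306604-44728=261876; balance=2813113-261876=2551237
8. interest=⌊2551237·159/10000⌋=40564; principal=306604-40564=266040; balance=2551237-266040=2285197
9. interest=⌊2285197·159/10000⌋=36334; principal=306604-36334=270270; balance=2285197-270270=2014927
10. interest=⌊2014927·159/10000⌋=32037; principal=306604-32037=274567; balance=2014927-274567=1740360
11. interest=⌊1740360·159/10000⌋=27671; principal=306604-27671=278933; balance=1740360-278933=1461427
12. interest=⌊1461427·159/10000⌋=23236; principal=306604-23236=283368; balance=1461427-283368=1178059
13. interest=⌊1178059·159/10000⌋=18731; principal=306604-18731=287873; balance=1178059-287873=890186
14. interest=⌊890186·159/10000⌋=14153; principal=306604-14153=292451; balance=890186-292451=597735
15. interest=⌊597735·159/10000⌋=9503; principal=306604-9503=297101; balance=597735-297101=300634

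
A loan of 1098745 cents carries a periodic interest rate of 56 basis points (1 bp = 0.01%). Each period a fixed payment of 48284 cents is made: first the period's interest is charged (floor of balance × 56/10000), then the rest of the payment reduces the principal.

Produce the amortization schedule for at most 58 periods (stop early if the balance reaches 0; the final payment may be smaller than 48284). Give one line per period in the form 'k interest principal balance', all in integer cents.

1. interest=⌊1098745·56/10000⌋=6152; principal=48284-6152=42132; balance=1098745-42132=1056613
2. interest=⌊1056613·56/10000⌋=5917; principal=48284-5917=42367; balance=1056613-42367=1014246
3. interest=⌊1014246·56/10000⌋=5679; principal=48284-5679=42605; balance=1014246-42605=971641
4. interest=⌊971641·56/10000⌋=5441; principal=48284-5441=42843; balance=971641-42843=928798
5. interest=⌊928798·56/10000⌋=5201; principal=48284-5201=43083; balance=928798-43083=885715
6. interest=⌊885715·56/10000⌋=4960; principal=48284-4960=43324; balance=885715-43324=842391
7. interest=⌊842391·56/10000⌋=4717; principal=48284-4717=43567; balance=842391-43567=798824
8. interest=⌊798824·56/10000⌋=4473; principal=48284-4473=43811; balance=798824-43811=755013
9. interest=⌊755013·56/10000⌋=4228; principal=48284-4228=44056; balance=755013-44056=710957
10. interest=⌊710957·56/10000⌋=3981; principal=48284-3981=44303; balance=710957-44303=666654
11. interest=⌊666654·56/10000⌋=3733; principal=48284-3733=44551; balance=666654-44551=622103
12. interest=⌊622103·56/10000⌋=3483; principal=48284-3483=44801; balance=622103-44801=577302
13. interest=⌊577302·56/10000⌋=3232; principal=48284-3232=45052; balance=577302-45052=532250
14. interest=⌊532250·56/10000⌋=2980; principal=48284-2980=45304; balance=532250-45304=486946
15. interest=⌊486946·56/10000⌋=2726; principal=48284-2726=45558; balance=486946-45558=441388
16. interest=⌊441388·56/10000⌋=2471; principal=48284-2471=45813; balance=441388-45813=395575
17. interest=⌊395575·56/10000⌋=2215; principal=48284-2215=46069; balance=395575-46069=349506
18. interest=⌊349506·56/10000⌋=1957; principal=48284-1957=46327; balance=349506-46327=303179
19. interest=⌊303179·56/10000⌋=1697; principal=48284-1697=46587; balance=303179-46587=256592
20. interest=⌊256592·56/10000⌋=1436; principal=48284-1436=46848; balance=256592-46848=209744
21. interest=⌊209744·56/10000⌋=1174; principal=48284-1174=47110; balance=209744-47110=162634
22. interest=⌊162634·56/10000⌋=910; principal=48284-910=47374; balance=162634-47374=115260
23. interest=⌊115260·56/10000⌋=645; principal=48284-645=47639; balance=115260-47639=67621
24. interest=⌊67621·56/10000⌋=378; principal=48284-378=47906; balance=67621-47906=19715
25. interest=⌊19715·56/10000⌋=110; principal=min(48284-110,19715)=19715; balance=19715-19715=0

1 6152 42132 1056613
2 5917 42367 1014246
3 5679 42605 971641
4 5441 42843 928798
5 5201 43083 885715
6 4960 43324 842391
7 4717 43567 798824
8 4473 43811 755013
9 4228 44056 710957
10 3981 44303 666654
11 3733 44551 622103
12 3483 44801 577302
13 3232 45052 532250
14 2980 45304 486946
15 2726 45558 441388
16 2471 45813 395575
17 2215 46069 349506
18 1957 46327 303179
19 1697 46587 256592
20 1436 46848 209744
21 1174 47110 162634
22 910 47374 115260
23 645 47639 67621
24 378 47906 19715
25 110 19715 0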